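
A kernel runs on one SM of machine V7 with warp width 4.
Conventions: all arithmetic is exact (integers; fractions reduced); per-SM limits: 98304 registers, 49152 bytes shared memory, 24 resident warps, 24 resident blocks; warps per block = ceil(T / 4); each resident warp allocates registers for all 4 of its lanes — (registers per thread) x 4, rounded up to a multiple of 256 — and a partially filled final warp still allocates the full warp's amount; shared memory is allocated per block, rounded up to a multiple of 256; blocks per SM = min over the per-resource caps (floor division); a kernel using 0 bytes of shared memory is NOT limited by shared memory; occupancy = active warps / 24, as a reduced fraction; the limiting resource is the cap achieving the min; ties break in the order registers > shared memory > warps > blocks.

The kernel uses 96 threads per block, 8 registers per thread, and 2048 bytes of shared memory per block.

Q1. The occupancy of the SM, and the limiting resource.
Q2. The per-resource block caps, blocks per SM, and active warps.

Answer: occupancy 1, limited by warps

registers: 16 blocks
shared memory: 24 blocks
warps: 1 block
blocks: 24 blocks

Answer: 1 block, 24 active warps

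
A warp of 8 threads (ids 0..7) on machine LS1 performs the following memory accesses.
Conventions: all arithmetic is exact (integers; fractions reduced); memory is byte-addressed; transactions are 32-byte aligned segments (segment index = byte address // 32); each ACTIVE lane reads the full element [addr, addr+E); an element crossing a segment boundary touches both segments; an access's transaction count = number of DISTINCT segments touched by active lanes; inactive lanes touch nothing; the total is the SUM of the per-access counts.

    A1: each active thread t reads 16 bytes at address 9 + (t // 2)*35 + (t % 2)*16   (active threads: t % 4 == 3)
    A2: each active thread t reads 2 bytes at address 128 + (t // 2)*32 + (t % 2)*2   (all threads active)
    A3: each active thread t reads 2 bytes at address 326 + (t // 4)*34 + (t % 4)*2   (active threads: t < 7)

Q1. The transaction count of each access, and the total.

A1: 3 transactions
A2: 4 transactions
A3: 2 transactions

Answer: 3,4,2; total 9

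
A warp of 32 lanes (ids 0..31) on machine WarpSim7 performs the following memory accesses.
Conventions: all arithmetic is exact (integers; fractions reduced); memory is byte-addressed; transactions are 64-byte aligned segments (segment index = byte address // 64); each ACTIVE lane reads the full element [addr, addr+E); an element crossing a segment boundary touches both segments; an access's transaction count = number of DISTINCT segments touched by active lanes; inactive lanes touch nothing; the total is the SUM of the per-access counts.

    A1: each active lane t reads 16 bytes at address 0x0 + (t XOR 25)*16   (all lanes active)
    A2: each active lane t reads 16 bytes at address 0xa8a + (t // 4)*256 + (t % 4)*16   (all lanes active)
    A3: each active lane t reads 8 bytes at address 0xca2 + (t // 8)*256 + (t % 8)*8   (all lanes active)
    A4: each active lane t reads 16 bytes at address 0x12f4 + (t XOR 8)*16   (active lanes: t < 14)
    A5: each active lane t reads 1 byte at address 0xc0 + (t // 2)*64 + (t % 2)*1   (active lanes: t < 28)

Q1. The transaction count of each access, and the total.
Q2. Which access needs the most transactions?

A1: 8 transactions
A2: 16 transactions
A3: 8 transactions
A4: 5 transactions
A5: 14 transactions

Answer: 8,16,8,5,14; total 51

Answer: A2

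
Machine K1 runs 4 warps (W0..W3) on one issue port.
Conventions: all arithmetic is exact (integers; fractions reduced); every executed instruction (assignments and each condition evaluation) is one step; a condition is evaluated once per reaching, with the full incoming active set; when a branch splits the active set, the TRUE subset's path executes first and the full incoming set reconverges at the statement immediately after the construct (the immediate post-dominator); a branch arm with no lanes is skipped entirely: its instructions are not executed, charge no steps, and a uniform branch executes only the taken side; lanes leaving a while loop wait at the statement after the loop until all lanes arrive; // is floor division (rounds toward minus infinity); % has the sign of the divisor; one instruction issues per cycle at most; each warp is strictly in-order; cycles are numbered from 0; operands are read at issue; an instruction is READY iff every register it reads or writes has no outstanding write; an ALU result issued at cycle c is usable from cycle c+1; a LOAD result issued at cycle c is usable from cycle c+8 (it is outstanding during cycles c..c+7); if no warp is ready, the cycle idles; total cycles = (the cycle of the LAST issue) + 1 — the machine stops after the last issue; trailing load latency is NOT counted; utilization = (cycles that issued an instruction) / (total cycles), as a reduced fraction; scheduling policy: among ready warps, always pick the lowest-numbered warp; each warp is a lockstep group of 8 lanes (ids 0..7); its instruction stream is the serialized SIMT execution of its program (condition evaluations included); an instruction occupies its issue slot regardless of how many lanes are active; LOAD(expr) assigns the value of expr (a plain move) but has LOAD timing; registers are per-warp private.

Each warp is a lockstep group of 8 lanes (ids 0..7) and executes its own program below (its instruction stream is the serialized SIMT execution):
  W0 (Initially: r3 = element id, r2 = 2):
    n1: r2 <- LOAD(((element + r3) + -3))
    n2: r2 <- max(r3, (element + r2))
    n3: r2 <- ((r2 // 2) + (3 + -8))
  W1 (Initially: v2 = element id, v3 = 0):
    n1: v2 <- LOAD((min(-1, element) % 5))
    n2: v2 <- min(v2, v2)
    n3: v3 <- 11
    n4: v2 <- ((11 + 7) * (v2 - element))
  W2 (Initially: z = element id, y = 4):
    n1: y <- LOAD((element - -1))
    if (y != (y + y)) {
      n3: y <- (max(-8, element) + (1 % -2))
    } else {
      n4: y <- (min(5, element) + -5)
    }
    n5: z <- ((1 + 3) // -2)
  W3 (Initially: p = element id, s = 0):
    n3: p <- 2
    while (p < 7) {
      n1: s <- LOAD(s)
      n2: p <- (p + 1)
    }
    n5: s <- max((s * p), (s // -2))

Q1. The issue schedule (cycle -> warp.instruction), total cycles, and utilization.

cycle 0: W0.I0
cycle 1: W1.I0
cycle 2: W2.I0
cycle 3: W3.I0
cycle 4: W3.I1
cycle 5: W3.I2
cycle 6: W3.I3
cycle 7: W3.I4
cycle 8: W0.I1
cycle 9: W0.I2
cycle 10: W1.I1
cycle 11: W1.I2
cycle 12: W1.I3
cycle 13: W2.I1
cycle 14: W2.I2
cycle 15: W2.I3
cycle 16: W3.I5
cycle 17: W3.I6
cycle 18: W3.I7
cycle 19: idle
cycle 20: idle
cycle 21: idle
cycle 22: idle
cycle 23: idle
cycle 24: W3.I8
cycle 25: W3.I9
cycle 26: W3.I10
cycle 27: idle
cycle 28: idle
cycle 29: idle
cycle 30: idle
cycle 31: idle
cycle 32: W3.I11
cycle 33: W3.I12
cycle 34: W3.I13
cycle 35: idle
cycle 36: idle
cycle 37: idle
cycle 38: idle
cycle 39: idle
cycle 40: W3.I14
cycle 41: W3.I15
cycle 42: W3.I16
cycle 43: idle
cycle 44: idle
cycle 45: idle
cycle 46: idle
cycle 47: idle
cycle 48: W3.I17

Answer: 49 cycles, utilization 29/49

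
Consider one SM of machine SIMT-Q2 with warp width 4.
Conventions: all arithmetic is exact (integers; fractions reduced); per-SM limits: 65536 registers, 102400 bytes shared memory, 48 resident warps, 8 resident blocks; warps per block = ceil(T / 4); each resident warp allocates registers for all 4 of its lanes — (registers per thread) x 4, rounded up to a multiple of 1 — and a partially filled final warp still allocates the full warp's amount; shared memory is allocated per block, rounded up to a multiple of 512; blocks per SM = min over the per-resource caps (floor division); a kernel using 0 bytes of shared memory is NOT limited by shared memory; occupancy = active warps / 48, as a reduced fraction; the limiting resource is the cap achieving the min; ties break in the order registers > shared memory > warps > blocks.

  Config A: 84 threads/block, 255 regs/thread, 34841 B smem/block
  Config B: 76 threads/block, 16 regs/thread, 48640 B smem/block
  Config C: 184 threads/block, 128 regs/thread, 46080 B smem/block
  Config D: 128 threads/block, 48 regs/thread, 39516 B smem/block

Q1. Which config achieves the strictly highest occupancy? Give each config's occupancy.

occupancies: A 7/8, B 19/24, C 23/24, D 2/3

Answer: C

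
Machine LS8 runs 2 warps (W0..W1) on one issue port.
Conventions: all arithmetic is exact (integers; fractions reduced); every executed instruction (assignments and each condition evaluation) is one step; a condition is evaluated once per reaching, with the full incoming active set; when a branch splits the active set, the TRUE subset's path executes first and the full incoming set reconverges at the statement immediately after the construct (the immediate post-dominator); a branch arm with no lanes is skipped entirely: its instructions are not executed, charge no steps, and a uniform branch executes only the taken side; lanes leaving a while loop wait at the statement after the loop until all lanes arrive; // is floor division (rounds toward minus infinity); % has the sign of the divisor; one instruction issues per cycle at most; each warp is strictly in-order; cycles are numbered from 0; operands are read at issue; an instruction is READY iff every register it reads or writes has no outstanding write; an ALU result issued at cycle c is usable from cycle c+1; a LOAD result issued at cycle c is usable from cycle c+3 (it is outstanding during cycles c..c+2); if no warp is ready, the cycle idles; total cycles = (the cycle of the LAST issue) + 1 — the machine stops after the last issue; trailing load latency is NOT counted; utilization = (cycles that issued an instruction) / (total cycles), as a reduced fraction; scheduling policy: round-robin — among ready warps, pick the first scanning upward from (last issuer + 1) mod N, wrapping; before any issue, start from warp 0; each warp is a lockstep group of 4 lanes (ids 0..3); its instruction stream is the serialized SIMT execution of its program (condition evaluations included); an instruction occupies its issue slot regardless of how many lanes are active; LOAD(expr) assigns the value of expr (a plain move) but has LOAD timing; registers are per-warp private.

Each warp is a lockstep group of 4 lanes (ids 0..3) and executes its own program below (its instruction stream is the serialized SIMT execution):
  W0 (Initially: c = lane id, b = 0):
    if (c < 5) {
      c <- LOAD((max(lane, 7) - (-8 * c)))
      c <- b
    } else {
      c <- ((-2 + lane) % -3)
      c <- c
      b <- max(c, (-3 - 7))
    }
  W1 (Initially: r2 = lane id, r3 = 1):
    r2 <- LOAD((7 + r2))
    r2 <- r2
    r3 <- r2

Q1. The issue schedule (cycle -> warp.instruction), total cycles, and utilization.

cycle 0: W0.I0
cycle 1: W1.I0
cycle 2: W0.I1
cycle 3: idle
cycle 4: W1.I1
cycle 5: W0.I2
cycle 6: W1.I2

Answer: 7 cycles, utilization 6/7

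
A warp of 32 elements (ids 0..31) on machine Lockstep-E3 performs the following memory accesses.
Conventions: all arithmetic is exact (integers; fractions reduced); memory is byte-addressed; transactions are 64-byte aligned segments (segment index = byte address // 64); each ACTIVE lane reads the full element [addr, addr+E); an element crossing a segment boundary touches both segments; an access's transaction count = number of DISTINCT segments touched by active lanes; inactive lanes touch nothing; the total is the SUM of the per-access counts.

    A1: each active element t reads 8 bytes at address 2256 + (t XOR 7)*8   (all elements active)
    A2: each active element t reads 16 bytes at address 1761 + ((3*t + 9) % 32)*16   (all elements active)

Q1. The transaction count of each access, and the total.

A1: 5 transactions
A2: 9 transactions

Answer: 5,9; total 14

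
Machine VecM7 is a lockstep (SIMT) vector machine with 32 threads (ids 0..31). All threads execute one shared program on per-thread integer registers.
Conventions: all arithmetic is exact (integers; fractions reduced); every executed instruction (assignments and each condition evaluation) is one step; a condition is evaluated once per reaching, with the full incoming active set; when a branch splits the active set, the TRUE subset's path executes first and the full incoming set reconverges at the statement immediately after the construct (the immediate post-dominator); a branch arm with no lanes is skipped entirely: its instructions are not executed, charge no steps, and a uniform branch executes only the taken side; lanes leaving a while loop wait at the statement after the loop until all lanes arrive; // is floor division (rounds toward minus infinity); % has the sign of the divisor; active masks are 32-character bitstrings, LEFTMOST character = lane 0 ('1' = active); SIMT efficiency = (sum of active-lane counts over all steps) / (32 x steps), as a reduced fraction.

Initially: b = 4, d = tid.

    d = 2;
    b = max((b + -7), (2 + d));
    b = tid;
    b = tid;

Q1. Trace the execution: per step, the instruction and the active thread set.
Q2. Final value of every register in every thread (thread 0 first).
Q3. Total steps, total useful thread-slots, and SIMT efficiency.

step 0: d <- 2                       11111111111111111111111111111111
step 1: b <- max((b + -7), (2 + d))  11111111111111111111111111111111
step 2: b <- tid                     11111111111111111111111111111111
step 3: b <- tid                     11111111111111111111111111111111

Answer: 4 steps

b: 0,1,2,3,4,5,6,7,8,9,10,11,12,13,14,15,16,17,18,19,20,21,22,23,24,25,26,27,28,29,30,31
d: 2,2,2,2,2,2,2,2,2,2,2,2,2,2,2,2,2,2,2,2,2,2,2,2,2,2,2,2,2,2,2,2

steps = 4; useful = 128; efficiency = 128/128 = 1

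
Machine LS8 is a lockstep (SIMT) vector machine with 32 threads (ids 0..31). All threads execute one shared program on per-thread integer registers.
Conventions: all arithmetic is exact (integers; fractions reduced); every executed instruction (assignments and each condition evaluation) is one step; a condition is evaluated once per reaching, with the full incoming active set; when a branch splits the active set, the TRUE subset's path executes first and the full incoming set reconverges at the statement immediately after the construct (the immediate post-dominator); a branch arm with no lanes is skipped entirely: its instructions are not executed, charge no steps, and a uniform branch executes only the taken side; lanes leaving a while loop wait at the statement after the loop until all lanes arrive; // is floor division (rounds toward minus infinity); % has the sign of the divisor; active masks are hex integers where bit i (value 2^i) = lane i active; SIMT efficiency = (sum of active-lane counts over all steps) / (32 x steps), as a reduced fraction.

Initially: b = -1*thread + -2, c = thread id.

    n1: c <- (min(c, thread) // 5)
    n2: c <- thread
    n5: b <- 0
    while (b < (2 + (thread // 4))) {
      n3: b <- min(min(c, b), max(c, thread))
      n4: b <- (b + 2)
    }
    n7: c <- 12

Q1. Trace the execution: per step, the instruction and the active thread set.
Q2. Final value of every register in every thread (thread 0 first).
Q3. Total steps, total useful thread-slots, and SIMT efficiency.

step 0: c <- (min(c, thread) // 5)   0xffffffff
step 1: c <- thread                  0xffffffff
step 2: b <- 0                       0xffffffff
step 3: eval (b < (2 + (thread // 4))) 0xffffffff
step 4: b <- min(min(c, b), max(c, thread)) 0xffffffff
step 5: b <- (b + 2)                 0xffffffff
step 6: eval (b < (2 + (thread // 4))) 0xffffffff
step 7: b <- min(min(c, b), max(c, thread)) 0xfffffff0
step 8: b <- (b + 2)                 0xfffffff0
step 9: eval (b < (2 + (thread // 4))) 0xfffffff0
step 10: b <- min(min(c, b), max(c, thread)) 0xfffff000
step 11: b <- (b + 2)                 0xfffff000
step 12: eval (b < (2 + (thread // 4))) 0xfffff000
step 13: b <- min(min(c, b), max(c, thread)) 0xfff00000
step 14: b <- (b + 2)                 0xfff00000
step 15: eval (b < (2 + (thread // 4))) 0xfff00000
step 16: b <- min(min(c, b), max(c, thread)) 0xf0000000
step 17: b <- (b + 2)                 0xf0000000
step 18: eval (b < (2 + (thread // 4))) 0xf0000000
step 19: c <- 12                      0xffffffff

Answer: 20 steps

b: 2,2,2,2,4,4,4,4,4,4,4,4,6,6,6,6,6,6,6,6,8,8,8,8,8,8,8,8,10,10,10,10
c: 12,12,12,12,12,12,12,12,12,12,12,12,12,12,12,12,12,12,12,12,12,12,12,12,12,12,12,12,12,12,12,12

steps = 20; useful = 448; efficiency = 448/640 = 7/10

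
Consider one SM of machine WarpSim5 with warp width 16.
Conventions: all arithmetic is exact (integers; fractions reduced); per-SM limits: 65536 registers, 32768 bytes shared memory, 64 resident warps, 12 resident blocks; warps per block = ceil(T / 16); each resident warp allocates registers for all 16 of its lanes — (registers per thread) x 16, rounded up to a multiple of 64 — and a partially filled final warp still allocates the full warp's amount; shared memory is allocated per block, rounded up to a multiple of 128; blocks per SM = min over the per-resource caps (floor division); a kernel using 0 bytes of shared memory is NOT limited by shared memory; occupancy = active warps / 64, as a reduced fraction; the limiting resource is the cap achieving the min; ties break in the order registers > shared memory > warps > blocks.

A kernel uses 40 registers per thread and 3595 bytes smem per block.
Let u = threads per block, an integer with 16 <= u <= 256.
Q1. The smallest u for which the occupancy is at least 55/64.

Answer: u = 97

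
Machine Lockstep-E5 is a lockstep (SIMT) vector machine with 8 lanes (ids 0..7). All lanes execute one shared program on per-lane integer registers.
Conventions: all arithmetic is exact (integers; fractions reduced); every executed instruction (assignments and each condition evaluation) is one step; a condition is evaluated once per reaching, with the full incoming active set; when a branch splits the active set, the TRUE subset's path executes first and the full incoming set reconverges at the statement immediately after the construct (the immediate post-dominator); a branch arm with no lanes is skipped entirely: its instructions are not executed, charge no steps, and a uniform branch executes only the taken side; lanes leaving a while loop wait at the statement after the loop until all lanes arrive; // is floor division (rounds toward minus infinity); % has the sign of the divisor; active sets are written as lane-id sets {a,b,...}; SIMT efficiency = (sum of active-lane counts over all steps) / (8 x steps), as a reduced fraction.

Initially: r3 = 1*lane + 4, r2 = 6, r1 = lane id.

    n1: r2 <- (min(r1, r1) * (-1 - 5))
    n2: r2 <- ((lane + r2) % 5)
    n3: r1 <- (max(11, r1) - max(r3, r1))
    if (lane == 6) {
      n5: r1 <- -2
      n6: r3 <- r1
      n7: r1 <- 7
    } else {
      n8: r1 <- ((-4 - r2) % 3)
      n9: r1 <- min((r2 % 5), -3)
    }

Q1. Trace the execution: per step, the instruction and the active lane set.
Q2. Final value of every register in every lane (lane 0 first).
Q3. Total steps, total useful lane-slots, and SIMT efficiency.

step 0: r2 <- (min(r1, r1) * (-1 - 5)) {0,1,2,3,4,5,6,7}
step 1: r2 <- ((lane + r2) % 5)      {0,1,2,3,4,5,6,7}
step 2: r1 <- (max(11, r1) - max(r3, r1)) {0,1,2,3,4,5,6,7}
step 3: eval (lane == 6)             {0,1,2,3,4,5,6,7}
step 4: r1 <- -2                     {6}
step 5: r3 <- r1                     {6}
step 6: r1 <- 7                      {6}
step 7: r1 <- ((-4 - r2) % 3)        {0,1,2,3,4,5,7}
step 8: r1 <- min((r2 % 5), -3)      {0,1,2,3,4,5,7}

Answer: 9 steps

r3: 4,5,6,7,8,9,-2,11
r2: 0,0,0,0,0,0,0,0
r1: -3,-3,-3,-3,-3,-3,7,-3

steps = 9; useful = 49; efficiency = 49/72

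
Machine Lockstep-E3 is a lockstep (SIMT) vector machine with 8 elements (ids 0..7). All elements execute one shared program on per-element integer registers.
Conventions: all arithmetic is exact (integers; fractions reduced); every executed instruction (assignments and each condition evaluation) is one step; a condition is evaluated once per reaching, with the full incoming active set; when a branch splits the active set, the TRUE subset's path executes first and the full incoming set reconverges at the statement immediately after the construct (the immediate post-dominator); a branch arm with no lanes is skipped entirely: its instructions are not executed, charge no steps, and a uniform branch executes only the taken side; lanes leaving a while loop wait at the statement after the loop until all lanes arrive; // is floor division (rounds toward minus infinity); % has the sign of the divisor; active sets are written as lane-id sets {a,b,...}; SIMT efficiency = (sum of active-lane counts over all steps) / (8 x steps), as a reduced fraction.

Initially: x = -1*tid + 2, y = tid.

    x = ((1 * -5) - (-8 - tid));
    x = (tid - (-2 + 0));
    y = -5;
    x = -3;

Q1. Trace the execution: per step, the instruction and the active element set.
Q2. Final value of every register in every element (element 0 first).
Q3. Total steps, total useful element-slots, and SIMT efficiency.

step 0: x <- ((1 * -5) - (-8 - tid)) {0,1,2,3,4,5,6,7}
step 1: x <- (tid - (-2 + 0))        {0,1,2,3,4,5,6,7}
step 2: y <- -5                      {0,1,2,3,4,5,6,7}
step 3: x <- -3                      {0,1,2,3,4,5,6,7}

Answer: 4 steps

x: -3,-3,-3,-3,-3,-3,-3,-3
y: -5,-5,-5,-5,-5,-5,-5,-5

steps = 4; useful = 32; efficiency = 32/32 = 1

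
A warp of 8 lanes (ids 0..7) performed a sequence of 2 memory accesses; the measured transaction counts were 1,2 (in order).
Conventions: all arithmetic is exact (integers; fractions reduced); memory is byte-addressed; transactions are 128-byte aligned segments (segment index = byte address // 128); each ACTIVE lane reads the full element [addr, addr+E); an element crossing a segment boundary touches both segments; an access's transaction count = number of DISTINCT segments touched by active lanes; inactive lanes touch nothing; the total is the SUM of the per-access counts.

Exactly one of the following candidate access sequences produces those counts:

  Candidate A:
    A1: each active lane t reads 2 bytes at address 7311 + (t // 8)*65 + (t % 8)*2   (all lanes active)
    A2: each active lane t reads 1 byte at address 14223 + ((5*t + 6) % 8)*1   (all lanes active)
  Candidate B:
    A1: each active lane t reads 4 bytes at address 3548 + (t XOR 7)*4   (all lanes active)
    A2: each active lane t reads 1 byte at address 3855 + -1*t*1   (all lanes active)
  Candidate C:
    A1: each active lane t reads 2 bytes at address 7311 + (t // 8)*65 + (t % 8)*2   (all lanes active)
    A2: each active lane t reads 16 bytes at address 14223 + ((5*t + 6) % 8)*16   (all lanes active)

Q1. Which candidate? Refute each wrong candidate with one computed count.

A: A2 gives 1 transaction, not 2
B: A2 gives 1 transaction, not 2
C: all counts match (1,2)

Answer: C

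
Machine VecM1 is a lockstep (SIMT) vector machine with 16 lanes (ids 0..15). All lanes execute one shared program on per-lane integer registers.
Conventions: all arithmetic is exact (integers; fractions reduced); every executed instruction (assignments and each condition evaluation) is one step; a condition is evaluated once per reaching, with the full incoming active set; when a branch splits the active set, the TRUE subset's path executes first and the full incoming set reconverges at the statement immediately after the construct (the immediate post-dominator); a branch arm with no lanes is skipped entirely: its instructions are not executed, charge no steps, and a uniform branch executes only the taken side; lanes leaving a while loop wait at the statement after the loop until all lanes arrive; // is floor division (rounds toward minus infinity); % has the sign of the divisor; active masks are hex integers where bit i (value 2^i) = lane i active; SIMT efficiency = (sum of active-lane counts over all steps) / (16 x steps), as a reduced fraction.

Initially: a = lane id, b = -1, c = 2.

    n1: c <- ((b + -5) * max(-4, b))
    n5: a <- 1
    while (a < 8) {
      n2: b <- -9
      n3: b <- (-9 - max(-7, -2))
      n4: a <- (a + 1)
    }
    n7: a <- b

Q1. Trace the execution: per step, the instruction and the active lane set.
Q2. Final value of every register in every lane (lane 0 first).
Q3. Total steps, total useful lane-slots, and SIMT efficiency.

step 0: c <- ((b + -5) * max(-4, b)) 0xffff
step 1: a <- 1                       0xffff
step 2: eval (a < 8)                 0xffff
step 3: b <- -9                      0xffff
step 4: b <- (-9 - max(-7, -2))      0xffff
step 5: a <- (a + 1)                 0xffff
step 6: eval (a < 8)                 0xffff
step 7: b <- -9                      0xffff
step 8: b <- (-9 - max(-7, -2))      0xffff
step 9: a <- (a + 1)                 0xffff
step 10: eval (a < 8)                 0xffff
step 11: b <- -9                      0xffff
step 12: b <- (-9 - max(-7, -2))      0xffff
step 13: a <- (a + 1)                 0xffff
step 14: eval (a < 8)                 0xffff
step 15: b <- -9                      0xffff
step 16: b <- (-9 - max(-7, -2))      0xffff
step 17: a <- (a + 1)                 0xffff
step 18: eval (a < 8)                 0xffff
step 19: b <- -9                      0xffff
step 20: b <- (-9 - max(-7, -2))      0xffff
step 21: a <- (a + 1)                 0xffff
step 22: eval (a < 8)                 0xffff
step 23: b <- -9                      0xffff
step 24: b <- (-9 - max(-7, -2))      0xffff
step 25: a <- (a + 1)                 0xffff
step 26: eval (a < 8)                 0xffff
step 27: b <- -9                      0xffff
step 28: b <- (-9 - max(-7, -2))      0xffff
step 29: a <- (a + 1)                 0xffff
step 30: eval (a < 8)                 0xffff
step 31: a <- b                       0xffff

Answer: 32 steps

a: -7,-7,-7,-7,-7,-7,-7,-7,-7,-7,-7,-7,-7,-7,-7,-7
b: -7,-7,-7,-7,-7,-7,-7,-7,-7,-7,-7,-7,-7,-7,-7,-7
c: 6,6,6,6,6,6,6,6,6,6,6,6,6,6,6,6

steps = 32; useful = 512; efficiency = 512/512 = 1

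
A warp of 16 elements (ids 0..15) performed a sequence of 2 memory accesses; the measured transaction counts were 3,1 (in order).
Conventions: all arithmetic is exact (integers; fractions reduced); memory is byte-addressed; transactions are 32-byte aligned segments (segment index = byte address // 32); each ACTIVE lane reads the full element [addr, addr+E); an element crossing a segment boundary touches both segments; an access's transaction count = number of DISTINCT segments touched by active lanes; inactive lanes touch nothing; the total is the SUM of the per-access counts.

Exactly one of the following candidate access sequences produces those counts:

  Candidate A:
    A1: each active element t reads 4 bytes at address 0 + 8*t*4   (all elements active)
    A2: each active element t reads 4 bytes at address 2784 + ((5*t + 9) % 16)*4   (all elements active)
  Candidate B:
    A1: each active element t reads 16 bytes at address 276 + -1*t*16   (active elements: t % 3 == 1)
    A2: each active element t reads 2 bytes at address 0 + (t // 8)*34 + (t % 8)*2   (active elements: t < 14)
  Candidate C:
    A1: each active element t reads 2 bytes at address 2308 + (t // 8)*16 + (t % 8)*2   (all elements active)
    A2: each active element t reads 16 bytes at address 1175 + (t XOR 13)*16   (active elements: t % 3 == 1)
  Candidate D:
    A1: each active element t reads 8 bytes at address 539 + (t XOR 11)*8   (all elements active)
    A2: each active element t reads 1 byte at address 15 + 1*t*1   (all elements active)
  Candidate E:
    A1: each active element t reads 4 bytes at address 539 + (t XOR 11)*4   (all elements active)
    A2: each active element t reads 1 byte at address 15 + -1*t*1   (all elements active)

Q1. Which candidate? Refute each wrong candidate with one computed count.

A: A1 gives 16 transactions, not 3
B: A1 gives 7 transactions, not 3
C: A1 gives 2 transactions, not 3
D: A1 gives 5 transactions, not 3
E: all counts match (3,1)

Answer: E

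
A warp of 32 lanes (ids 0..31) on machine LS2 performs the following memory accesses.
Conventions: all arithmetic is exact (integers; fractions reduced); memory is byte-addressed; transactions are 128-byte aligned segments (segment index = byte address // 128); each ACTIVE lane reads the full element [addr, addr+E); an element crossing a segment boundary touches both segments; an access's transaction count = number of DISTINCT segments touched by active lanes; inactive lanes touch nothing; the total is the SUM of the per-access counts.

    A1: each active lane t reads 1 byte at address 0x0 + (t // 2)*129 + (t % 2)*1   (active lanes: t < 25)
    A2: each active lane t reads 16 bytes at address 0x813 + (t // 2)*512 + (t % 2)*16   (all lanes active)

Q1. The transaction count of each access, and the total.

A1: 13 transactions
A2: 16 transactions

Answer: 13,16; total 29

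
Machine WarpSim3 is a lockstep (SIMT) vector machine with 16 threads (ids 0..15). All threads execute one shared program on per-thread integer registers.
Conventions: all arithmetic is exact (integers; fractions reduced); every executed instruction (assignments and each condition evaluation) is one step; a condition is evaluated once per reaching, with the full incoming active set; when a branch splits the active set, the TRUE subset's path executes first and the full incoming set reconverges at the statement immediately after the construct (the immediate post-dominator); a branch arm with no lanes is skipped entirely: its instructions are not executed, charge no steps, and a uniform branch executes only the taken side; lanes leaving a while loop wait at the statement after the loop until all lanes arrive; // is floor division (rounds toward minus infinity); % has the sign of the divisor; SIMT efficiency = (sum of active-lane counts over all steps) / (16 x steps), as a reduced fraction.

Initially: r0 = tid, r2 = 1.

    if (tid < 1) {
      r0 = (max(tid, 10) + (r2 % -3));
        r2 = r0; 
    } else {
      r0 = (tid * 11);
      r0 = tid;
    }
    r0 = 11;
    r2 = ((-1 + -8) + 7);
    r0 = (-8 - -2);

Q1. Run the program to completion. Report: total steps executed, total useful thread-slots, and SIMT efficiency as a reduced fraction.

Answer: 8 steps, 96 useful, 3/4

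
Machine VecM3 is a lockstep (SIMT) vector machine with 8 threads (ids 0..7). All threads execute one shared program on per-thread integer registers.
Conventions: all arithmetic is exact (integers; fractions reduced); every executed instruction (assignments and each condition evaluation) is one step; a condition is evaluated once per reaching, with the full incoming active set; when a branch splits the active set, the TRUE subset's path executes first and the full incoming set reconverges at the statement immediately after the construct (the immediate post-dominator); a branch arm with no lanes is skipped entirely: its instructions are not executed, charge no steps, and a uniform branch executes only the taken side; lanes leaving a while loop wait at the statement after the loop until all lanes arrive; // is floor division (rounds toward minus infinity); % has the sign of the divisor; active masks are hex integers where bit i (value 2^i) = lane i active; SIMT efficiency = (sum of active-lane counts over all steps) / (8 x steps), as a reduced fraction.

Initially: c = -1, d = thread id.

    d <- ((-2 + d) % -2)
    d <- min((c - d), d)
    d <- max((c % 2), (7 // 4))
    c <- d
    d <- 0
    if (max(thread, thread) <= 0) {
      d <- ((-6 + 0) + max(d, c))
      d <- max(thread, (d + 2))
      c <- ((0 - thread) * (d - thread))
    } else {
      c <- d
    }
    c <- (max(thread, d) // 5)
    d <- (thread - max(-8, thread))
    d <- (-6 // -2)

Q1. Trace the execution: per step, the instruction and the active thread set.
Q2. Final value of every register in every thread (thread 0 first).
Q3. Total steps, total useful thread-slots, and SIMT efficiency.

step 0: d <- ((-2 + d) % -2)         0xff
step 1: d <- min((c - d), d)         0xff
step 2: d <- max((c % 2), (7 // 4))  0xff
step 3: c <- d                       0xff
step 4: d <- 0                       0xff
step 5: eval (max(thread, thread) <= 0) 0xff
step 6: d <- ((-6 + 0) + max(d, c))  0x01
step 7: d <- max(thread, (d + 2))    0x01
step 8: c <- ((0 - thread) * (d - thread)) 0x01
step 9: c <- d                       0xfe
step 10: c <- (max(thread, d) // 5)   0xff
step 11: d <- (thread - max(-8, thread)) 0xff
step 12: d <- (-6 // -2)              0xff

Answer: 13 steps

c: 0,0,0,0,0,1,1,1
d: 3,3,3,3,3,3,3,3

steps = 13; useful = 82; efficiency = 82/104 = 41/52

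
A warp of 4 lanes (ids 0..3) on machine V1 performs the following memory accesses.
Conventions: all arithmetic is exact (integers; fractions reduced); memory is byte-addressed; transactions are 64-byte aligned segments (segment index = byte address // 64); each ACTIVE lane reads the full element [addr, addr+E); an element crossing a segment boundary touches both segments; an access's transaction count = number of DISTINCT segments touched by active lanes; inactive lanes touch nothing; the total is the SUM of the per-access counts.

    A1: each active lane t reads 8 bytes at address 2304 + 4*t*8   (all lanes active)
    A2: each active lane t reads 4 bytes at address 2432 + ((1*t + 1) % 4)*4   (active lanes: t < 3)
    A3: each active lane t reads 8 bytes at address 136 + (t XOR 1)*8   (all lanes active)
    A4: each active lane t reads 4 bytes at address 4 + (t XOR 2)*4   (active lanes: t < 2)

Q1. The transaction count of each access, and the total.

A1: 2 transactions
A2: 1 transaction
A3: 1 transaction
A4: 1 transaction

Answer: 2,1,1,1; total 5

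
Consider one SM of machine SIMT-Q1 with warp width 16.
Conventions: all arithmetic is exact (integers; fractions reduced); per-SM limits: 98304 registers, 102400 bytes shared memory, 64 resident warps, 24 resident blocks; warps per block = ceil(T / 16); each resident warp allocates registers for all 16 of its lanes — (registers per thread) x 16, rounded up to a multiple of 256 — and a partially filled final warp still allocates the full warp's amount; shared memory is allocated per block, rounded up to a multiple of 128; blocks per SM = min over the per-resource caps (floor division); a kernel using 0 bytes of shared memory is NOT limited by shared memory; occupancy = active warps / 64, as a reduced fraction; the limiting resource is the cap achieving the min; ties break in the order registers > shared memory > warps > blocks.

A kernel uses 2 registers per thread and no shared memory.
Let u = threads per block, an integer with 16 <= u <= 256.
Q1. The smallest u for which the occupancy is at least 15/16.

Answer: u = 33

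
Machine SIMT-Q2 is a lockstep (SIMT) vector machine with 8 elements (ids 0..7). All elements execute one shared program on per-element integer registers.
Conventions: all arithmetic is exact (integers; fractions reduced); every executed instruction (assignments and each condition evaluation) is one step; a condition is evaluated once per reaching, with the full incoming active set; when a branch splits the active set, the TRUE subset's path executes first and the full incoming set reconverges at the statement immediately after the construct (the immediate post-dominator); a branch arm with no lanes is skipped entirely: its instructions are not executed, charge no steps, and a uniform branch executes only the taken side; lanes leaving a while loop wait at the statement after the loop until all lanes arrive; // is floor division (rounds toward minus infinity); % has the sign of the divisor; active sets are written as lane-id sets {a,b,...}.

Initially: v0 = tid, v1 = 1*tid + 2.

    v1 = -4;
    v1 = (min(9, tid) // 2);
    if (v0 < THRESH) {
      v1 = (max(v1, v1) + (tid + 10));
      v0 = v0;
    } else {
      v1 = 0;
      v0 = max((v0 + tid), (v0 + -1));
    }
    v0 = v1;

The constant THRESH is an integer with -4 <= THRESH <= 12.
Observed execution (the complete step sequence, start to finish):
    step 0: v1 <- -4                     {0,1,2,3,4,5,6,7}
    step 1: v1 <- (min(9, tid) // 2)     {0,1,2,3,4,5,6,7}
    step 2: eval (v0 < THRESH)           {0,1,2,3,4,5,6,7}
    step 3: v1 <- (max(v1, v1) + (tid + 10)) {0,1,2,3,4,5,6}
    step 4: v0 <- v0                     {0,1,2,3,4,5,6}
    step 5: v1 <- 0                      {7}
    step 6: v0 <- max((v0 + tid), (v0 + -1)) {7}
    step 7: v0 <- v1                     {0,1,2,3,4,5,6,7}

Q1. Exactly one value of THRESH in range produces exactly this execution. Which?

Answer: THRESH = 7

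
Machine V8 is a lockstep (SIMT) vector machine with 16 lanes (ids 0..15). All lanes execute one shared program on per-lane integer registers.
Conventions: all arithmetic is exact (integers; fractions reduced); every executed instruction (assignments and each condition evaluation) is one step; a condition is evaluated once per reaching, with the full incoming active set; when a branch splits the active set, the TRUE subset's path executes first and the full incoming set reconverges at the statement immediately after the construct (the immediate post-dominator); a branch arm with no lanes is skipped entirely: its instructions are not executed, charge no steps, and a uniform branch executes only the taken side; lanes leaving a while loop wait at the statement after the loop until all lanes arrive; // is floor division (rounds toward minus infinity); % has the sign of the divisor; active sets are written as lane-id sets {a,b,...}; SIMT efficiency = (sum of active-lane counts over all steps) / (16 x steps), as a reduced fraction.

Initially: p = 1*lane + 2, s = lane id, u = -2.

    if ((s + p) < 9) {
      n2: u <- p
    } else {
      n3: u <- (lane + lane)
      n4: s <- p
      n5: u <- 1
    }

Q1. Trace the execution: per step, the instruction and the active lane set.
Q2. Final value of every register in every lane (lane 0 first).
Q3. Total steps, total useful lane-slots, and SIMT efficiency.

step 0: eval ((s + p) < 9)           {0,1,2,3,4,5,6,7,8,9,10,11,12,13,14,15}
step 1: u <- p                       {0,1,2,3}
step 2: u <- (lane + lane)           {4,5,6,7,8,9,10,11,12,13,14,15}
step 3: s <- p                       {4,5,6,7,8,9,10,11,12,13,14,15}
step 4: u <- 1                       {4,5,6,7,8,9,10,11,12,13,14,15}

Answer: 5 steps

p: 2,3,4,5,6,7,8,9,10,11,12,13,14,15,16,17
s: 0,1,2,3,6,7,8,9,10,11,12,13,14,15,16,17
u: 2,3,4,5,1,1,1,1,1,1,1,1,1,1,1,1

steps = 5; useful = 56; efficiency = 56/80 = 7/10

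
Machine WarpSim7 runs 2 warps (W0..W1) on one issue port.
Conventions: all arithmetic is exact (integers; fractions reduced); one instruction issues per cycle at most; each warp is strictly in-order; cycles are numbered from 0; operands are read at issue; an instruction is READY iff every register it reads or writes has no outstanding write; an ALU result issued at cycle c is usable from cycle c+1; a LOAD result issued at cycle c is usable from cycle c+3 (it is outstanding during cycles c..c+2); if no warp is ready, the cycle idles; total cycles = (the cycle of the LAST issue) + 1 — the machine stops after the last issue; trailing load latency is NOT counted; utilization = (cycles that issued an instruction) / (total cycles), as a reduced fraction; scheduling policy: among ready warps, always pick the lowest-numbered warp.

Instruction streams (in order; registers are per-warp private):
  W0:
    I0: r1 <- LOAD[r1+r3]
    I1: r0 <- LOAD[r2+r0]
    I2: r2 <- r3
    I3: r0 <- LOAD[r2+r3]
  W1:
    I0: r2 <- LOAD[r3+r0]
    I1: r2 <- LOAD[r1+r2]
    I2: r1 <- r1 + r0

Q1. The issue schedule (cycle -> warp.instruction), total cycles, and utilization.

cycle 0: W0.I0
cycle 1: W0.I1
cycle 2: W0.I2
cycle 3: W1.I0
cycle 4: W0.I3
cycle 5: idle
cycle 6: W1.I1
cycle 7: W1.I2

Answer: 8 cycles, utilization 7/8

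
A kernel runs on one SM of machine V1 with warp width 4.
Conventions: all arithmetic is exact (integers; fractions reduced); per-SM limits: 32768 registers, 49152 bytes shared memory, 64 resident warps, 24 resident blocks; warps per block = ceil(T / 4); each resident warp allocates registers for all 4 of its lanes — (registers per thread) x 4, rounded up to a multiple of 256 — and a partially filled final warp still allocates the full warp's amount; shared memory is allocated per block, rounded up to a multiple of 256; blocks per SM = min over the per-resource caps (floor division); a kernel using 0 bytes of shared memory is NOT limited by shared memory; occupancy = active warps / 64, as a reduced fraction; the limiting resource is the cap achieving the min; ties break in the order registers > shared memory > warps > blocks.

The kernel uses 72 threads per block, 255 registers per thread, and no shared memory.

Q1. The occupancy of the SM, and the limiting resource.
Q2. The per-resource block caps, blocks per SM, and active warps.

Answer: occupancy 9/32, limited by registers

registers: 1 block
shared memory: no limit (kernel uses none)
warps: 3 blocks
blocks: 24 blocks

Answer: 1 block, 18 active warps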